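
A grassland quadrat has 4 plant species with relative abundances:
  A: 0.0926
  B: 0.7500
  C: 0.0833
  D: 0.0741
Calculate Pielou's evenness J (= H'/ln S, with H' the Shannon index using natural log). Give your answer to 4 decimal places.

H' = −Σ pᵢ ln pᵢ = −((-0.220339) + (-0.215762) + (-0.207026) + (-0.192833)) = 0.835960 (working shown to 6 dp, full precision carried).
With S = 4 species, ln S = 1.386294, so J = 0.835960/1.386294 = 0.603017, i.e. 0.6030 to 4 decimal places.

0.6030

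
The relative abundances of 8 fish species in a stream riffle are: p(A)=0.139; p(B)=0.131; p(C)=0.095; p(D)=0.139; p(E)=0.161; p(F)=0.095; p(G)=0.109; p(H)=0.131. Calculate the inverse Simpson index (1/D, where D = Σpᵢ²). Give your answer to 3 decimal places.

7.763

D = 0.139² + 0.131² + 0.095² + 0.139² + 0.161² + 0.095² + 0.109² + 0.131² = 0.0193210 + 0.0171610 + 0.0090250 + 0.0193210 + 0.0259210 + 0.0090250 + 0.0118810 + 0.0171610 = 0.1288160 (working shown to 7 dp, full precision carried).
So 1/D = 7.76301, i.e. 7.763 to 3 decimal places.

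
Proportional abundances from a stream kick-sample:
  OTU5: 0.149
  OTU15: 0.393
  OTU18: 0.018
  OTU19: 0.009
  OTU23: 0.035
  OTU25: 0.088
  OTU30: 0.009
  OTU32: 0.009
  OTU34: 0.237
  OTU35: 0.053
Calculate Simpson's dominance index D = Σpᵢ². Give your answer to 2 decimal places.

0.25

D = 0.149² + 0.393² + 0.018² + 0.009² + 0.035² + 0.088² + 0.009² + 0.009² + 0.237² + 0.053² = 0.0222 + 0.1544 + 0.0003 + 0.0001 + 0.0012 + 0.0077 + 0.0001 + 0.0001 + 0.0562 + 0.0028 = 0.2452 (working shown to 4 dp, full precision carried).
To 2 decimal places, D = 0.25.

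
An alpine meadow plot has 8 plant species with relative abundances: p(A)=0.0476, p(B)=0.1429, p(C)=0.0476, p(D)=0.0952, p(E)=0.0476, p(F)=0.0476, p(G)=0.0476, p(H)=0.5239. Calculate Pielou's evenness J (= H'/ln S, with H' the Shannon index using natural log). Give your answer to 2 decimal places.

H' = −Σ pᵢ ln pᵢ = −((-0.1449) + (-0.2780) + (-0.1449) + (-0.2239) + (-0.1449) + (-0.1449) + (-0.1449) + (-0.3387)) = 1.5653 (working shown to 4 dp, full precision carried).
With S = 8 species, ln S = 2.0794, so J = 1.5653/2.0794 = 0.7527, i.e. 0.75 to 2 decimal places.

0.75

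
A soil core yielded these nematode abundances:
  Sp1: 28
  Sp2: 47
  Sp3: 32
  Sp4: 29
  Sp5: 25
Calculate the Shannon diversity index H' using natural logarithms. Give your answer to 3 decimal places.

1.583

Total N = 28+47+32+29+25 = 161, so the proportions are 0.17391, 0.29193, 0.19876, 0.18012, 0.15528 (working shown to 5 dp, full precision carried).
Each pᵢ ln pᵢ term: 0.17391×(-1.74920)=-0.30421, 0.29193×(-1.23126)=-0.35944, 0.19876×(-1.61567)=-0.32113, 0.18012×(-1.71411)=-0.30875, 0.15528×(-1.86253)=-0.28921.
Sum = -1.58274, so H' = 1.583.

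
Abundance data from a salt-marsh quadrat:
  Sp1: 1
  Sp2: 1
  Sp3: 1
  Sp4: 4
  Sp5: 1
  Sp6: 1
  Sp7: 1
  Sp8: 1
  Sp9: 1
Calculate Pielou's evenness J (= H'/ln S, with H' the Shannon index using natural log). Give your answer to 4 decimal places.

Total N = 1+1+1+4+1+1+1+1+1 = 12, so the proportions are 0.083333, 0.083333, 0.083333, 0.333333, 0.083333, 0.083333, 0.083333, 0.083333, 0.083333 (working shown to 6 dp, full precision carried).
H' = −Σ pᵢ ln pᵢ = −((-0.207076) + (-0.207076) + (-0.207076) + (-0.366204) + (-0.207076) + (-0.207076) + (-0.207076) + (-0.207076) + (-0.207076)) = 2.022809.
With S = 9 species, ln S = 2.197225, so J = 2.022809/2.197225 = 0.920620, i.e. 0.9206 to 4 decimal places.

0.9206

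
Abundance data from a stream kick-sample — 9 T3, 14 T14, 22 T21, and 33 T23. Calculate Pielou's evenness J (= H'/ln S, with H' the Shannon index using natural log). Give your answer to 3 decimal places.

0.922

Total N = 9+14+22+33 = 78, so the proportions are 0.11538, 0.17949, 0.28205, 0.42308 (working shown to 5 dp, full precision carried).
H' = −Σ pᵢ ln pᵢ = −((-0.24917) + (-0.30830) + (-0.35698) + (-0.36393)) = 1.27838.
With S = 4 species, ln S = 1.38629, so J = 1.27838/1.38629 = 0.92216, i.e. 0.922 to 3 decimal places.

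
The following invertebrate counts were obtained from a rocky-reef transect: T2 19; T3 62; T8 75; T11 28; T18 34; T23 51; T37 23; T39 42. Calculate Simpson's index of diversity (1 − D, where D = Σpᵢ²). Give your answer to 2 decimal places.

Total N = 19+62+75+28+34+51+23+42 = 334, so the proportions are 0.0569, 0.1856, 0.2246, 0.0838, 0.1018, 0.1527, 0.0689, 0.1257 (working shown to 4 dp, full precision carried).
D = 0.0569² + 0.1856² + 0.2246² + 0.0838² + 0.1018² + 0.1527² + 0.0689² + 0.1257² = 0.0032 + 0.0345 + 0.0504 + 0.0070 + 0.0104 + 0.0233 + 0.0047 + 0.0158 = 0.1494.
So 1 − D = 0.8506, i.e. 0.85 to 2 decimal places.

0.85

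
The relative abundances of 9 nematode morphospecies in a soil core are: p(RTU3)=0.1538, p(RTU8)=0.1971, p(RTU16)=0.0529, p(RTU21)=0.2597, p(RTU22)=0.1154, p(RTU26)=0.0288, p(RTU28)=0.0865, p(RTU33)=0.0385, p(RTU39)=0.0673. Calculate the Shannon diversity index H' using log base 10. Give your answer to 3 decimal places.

0.862

Each pᵢ log₁₀ pᵢ term (working shown to 5 dp, full precision carried): 0.1538×(-0.81304)=-0.12505, 0.1971×(-0.70531)=-0.13902, 0.0529×(-1.27654)=-0.06753, 0.2597×(-0.58553)=-0.15206, 0.1154×(-0.93779)=-0.10822, 0.0288×(-1.54061)=-0.04437, 0.0865×(-1.06298)=-0.09195, 0.0385×(-1.41454)=-0.05446, 0.0673×(-1.17198)=-0.07887.
Sum = -0.86153, so H' = 0.862.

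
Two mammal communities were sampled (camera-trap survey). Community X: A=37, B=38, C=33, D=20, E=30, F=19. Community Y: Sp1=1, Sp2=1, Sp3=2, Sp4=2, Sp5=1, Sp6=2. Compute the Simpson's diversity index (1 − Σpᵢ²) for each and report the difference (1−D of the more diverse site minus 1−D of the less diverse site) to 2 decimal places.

Community X: N=177, proportions 0.209, 0.2147, 0.1864, 0.113, 0.1695, 0.1073, giving 1−D = 0.8224 (working shown to 4 dp, full precision carried).
Community Y: N=9, proportions 0.1111, 0.1111, 0.2222, 0.2222, 0.1111, 0.2222, giving 1−D = 0.8148.
Difference = |0.8224 − 0.8148| = 0.0076, i.e. 0.01 to 2 decimal places.

0.01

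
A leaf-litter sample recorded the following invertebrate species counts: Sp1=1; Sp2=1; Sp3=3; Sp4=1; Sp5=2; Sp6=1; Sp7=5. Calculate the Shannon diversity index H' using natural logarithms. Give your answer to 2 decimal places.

1.73

Total N = 1+1+3+1+2+1+5 = 14, so the proportions are 0.0714, 0.0714, 0.2143, 0.0714, 0.1429, 0.0714, 0.3571 (working shown to 4 dp, full precision carried).
Each pᵢ ln pᵢ term: 0.0714×(-2.6391)=-0.1885, 0.0714×(-2.6391)=-0.1885, 0.2143×(-1.5404)=-0.3301, 0.0714×(-2.6391)=-0.1885, 0.1429×(-1.9459)=-0.2780, 0.0714×(-2.6391)=-0.1885, 0.3571×(-1.0296)=-0.3677.
Sum = -1.7298, so H' = 1.73.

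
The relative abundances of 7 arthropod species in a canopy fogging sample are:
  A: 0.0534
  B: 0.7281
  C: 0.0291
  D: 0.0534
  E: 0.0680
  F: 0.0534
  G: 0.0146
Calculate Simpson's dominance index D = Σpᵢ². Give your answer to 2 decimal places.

D = 0.0534² + 0.7281² + 0.0291² + 0.0534² + 0.068² + 0.0534² + 0.0146² = 0.0029 + 0.5301 + 0.0008 + 0.0029 + 0.0046 + 0.0029 + 0.0002 = 0.5444 (working shown to 4 dp, full precision carried).
To 2 decimal places, D = 0.54.

0.54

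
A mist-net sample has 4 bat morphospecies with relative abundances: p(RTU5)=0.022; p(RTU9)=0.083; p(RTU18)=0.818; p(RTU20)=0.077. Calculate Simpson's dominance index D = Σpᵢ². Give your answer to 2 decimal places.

0.68

D = 0.022² + 0.083² + 0.818² + 0.077² = 0.0005 + 0.0069 + 0.6691 + 0.0059 = 0.6824 (working shown to 4 dp, full precision carried).
To 2 decimal places, D = 0.68.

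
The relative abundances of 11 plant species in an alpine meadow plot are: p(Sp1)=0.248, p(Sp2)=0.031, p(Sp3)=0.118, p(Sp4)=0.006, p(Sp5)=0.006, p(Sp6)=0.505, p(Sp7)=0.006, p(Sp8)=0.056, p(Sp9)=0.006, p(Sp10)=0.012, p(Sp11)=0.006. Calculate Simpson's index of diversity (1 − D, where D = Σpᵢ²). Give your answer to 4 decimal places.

0.6651

D = 0.248² + 0.031² + 0.118² + 0.006² + 0.006² + 0.505² + 0.006² + 0.056² + 0.006² + 0.012² + 0.006² = 0.061504 + 0.000961 + 0.013924 + 0.000036 + 0.000036 + 0.255025 + 0.000036 + 0.003136 + 0.000036 + 0.000144 + 0.000036 = 0.334874 (working shown to 6 dp, full precision carried).
So 1 − D = 0.665126, i.e. 0.6651 to 4 decimal places.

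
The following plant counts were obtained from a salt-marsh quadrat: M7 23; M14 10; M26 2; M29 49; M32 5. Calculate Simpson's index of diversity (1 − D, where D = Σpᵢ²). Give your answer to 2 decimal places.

Total N = 23+10+2+49+5 = 89, so the proportions are 0.2584, 0.1124, 0.0225, 0.5506, 0.0562 (working shown to 4 dp, full precision carried).
D = 0.2584² + 0.1124² + 0.0225² + 0.5506² + 0.0562² = 0.0668 + 0.0126 + 0.0005 + 0.3031 + 0.0032 = 0.3862.
So 1 − D = 0.6138, i.e. 0.61 to 2 decimal places.

0.61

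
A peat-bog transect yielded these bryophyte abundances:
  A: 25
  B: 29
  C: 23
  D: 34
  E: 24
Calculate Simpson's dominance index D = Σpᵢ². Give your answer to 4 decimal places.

0.2045

Total N = 25+29+23+34+24 = 135, so the proportions are 0.185185, 0.214815, 0.17037, 0.251852, 0.177778 (working shown to 6 dp, full precision carried).
D = 0.185185² + 0.214815² + 0.17037² + 0.251852² + 0.177778² = 0.034294 + 0.046145 + 0.029026 + 0.063429 + 0.031605 = 0.204499.
To 4 decimal places, D = 0.2045.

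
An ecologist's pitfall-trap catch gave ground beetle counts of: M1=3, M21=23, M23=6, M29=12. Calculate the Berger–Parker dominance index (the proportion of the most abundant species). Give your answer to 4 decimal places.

Total N = 3+23+6+12 = 44, so the proportions are 0.068182, 0.522727, 0.136364, 0.272727 (working shown to 6 dp, full precision carried).
The largest proportion is 0.522727, i.e. d = 0.5227 to 4 decimal places.

0.5227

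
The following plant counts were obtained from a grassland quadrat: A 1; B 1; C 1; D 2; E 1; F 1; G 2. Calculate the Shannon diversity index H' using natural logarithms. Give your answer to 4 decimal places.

Total N = 1+1+1+2+1+1+2 = 9, so the proportions are 0.111111, 0.111111, 0.111111, 0.222222, 0.111111, 0.111111, 0.222222 (working shown to 6 dp, full precision carried).
Each pᵢ ln pᵢ term: 0.111111×(-2.197225)=-0.244136, 0.111111×(-2.197225)=-0.244136, 0.111111×(-2.197225)=-0.244136, 0.222222×(-1.504077)=-0.334239, 0.111111×(-2.197225)=-0.244136, 0.111111×(-2.197225)=-0.244136, 0.222222×(-1.504077)=-0.334239.
Sum = -1.889159, so H' = 1.8892.

1.8892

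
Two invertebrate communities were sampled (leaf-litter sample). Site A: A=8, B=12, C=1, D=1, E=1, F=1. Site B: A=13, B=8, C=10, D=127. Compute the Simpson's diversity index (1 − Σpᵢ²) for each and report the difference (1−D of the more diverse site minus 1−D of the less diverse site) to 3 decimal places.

Site A: N=24, proportions 0.33333, 0.5, 0.04167, 0.04167, 0.04167, 0.04167, giving 1−D = 0.63194 (working shown to 5 dp, full precision carried).
Site B: N=158, proportions 0.08228, 0.05063, 0.06329, 0.8038, giving 1−D = 0.34057.
Difference = |0.63194 − 0.34057| = 0.29137, i.e. 0.291 to 3 decimal places.

0.291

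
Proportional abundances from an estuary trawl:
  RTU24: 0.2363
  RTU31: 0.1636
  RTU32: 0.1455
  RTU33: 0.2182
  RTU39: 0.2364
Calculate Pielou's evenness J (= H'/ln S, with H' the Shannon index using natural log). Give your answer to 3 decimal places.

H' = −Σ pᵢ ln pᵢ = −((-0.34090) + (-0.29617) + (-0.28046) + (-0.33218) + (-0.34094)) = 1.59065 (working shown to 5 dp, full precision carried).
With S = 5 species, ln S = 1.60944, so J = 1.59065/1.60944 = 0.98833, i.e. 0.988 to 3 decimal places.

0.988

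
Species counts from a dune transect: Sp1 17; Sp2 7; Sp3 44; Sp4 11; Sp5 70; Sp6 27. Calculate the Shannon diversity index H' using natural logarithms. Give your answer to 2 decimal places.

1.53

Total N = 17+7+44+11+70+27 = 176, so the proportions are 0.0966, 0.0398, 0.25, 0.0625, 0.3977, 0.1534 (working shown to 4 dp, full precision carried).
Each pᵢ ln pᵢ term: 0.0966×(-2.3373)=-0.2258, 0.0398×(-3.2246)=-0.1283, 0.25×(-1.3863)=-0.3466, 0.0625×(-2.7726)=-0.1733, 0.3977×(-0.9220)=-0.3667, 0.1534×(-1.8746)=-0.2876.
Sum = -1.5282, so H' = 1.53.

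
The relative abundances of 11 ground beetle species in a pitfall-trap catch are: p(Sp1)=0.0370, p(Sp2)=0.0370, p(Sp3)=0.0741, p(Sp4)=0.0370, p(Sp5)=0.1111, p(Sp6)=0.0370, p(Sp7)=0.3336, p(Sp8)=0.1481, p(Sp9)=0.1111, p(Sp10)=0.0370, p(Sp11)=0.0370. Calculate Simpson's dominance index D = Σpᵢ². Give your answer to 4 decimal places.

0.1716

D = 0.037² + 0.037² + 0.0741² + 0.037² + 0.1111² + 0.037² + 0.3336² + 0.1481² + 0.1111² + 0.037² + 0.037² = 0.001369 + 0.001369 + 0.005491 + 0.001369 + 0.012343 + 0.001369 + 0.111289 + 0.021934 + 0.012343 + 0.001369 + 0.001369 = 0.171614 (working shown to 6 dp, full precision carried).
To 4 decimal places, D = 0.1716.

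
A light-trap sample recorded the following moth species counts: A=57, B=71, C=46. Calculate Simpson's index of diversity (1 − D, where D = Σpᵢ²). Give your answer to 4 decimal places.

Total N = 57+71+46 = 174, so the proportions are 0.327586, 0.408046, 0.264368 (working shown to 6 dp, full precision carried).
D = 0.327586² + 0.408046² + 0.264368² = 0.107313 + 0.166502 + 0.069890 = 0.343705.
So 1 − D = 0.656295, i.e. 0.6563 to 4 decimal places.

0.6563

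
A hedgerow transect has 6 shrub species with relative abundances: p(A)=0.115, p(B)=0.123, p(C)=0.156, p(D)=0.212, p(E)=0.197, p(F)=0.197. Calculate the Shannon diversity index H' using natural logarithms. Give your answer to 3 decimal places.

1.765

Each pᵢ ln pᵢ term (working shown to 5 dp, full precision carried): 0.115×(-2.16282)=-0.24872, 0.123×(-2.09557)=-0.25776, 0.156×(-1.85790)=-0.28983, 0.212×(-1.55117)=-0.32885, 0.197×(-1.62455)=-0.32004, 0.197×(-1.62455)=-0.32004.
Sum = -1.76523, so H' = 1.765.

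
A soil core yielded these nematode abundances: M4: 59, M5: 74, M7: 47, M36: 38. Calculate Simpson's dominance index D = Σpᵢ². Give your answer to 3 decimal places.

0.265

Total N = 59+74+47+38 = 218, so the proportions are 0.27064, 0.33945, 0.2156, 0.17431 (working shown to 5 dp, full precision carried).
D = 0.27064² + 0.33945² + 0.2156² + 0.17431² = 0.07325 + 0.11523 + 0.04648 + 0.03038 = 0.26534.
To 3 decimal places, D = 0.265.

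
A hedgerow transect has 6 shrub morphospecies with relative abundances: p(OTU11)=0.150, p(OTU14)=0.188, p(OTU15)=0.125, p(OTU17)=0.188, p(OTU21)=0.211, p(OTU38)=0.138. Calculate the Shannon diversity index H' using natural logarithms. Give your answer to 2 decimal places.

1.77

Each pᵢ ln pᵢ term (working shown to 4 dp, full precision carried): 0.15×(-1.8971)=-0.2846, 0.188×(-1.6713)=-0.3142, 0.125×(-2.0794)=-0.2599, 0.188×(-1.6713)=-0.3142, 0.211×(-1.5559)=-0.3283, 0.138×(-1.9805)=-0.2733.
Sum = -1.7745, so H' = 1.77.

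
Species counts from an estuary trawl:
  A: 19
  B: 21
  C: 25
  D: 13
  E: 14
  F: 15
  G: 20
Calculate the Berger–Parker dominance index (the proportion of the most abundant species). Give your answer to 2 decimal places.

Total N = 19+21+25+13+14+15+20 = 127, so the proportions are 0.1496, 0.1654, 0.1969, 0.1024, 0.1102, 0.1181, 0.1575 (working shown to 4 dp, full precision carried).
The largest proportion is 0.1969, i.e. d = 0.20 to 2 decimal places.

0.20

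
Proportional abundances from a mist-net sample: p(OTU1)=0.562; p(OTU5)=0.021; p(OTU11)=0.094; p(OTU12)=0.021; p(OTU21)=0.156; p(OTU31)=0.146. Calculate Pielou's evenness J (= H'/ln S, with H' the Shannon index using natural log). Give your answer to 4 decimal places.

0.7139

H' = −Σ pᵢ ln pᵢ = −((-0.323854) + (-0.081128) + (-0.222259) + (-0.081128) + (-0.289832) + (-0.280926)) = 1.279127 (working shown to 6 dp, full precision carried).
With S = 6 species, ln S = 1.791759, so J = 1.279127/1.791759 = 0.713895, i.e. 0.7139 to 4 decimal places.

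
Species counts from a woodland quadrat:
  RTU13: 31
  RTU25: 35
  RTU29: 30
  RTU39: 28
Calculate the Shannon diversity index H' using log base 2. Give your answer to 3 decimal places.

Total N = 31+35+30+28 = 124, so the proportions are 0.25, 0.28226, 0.24194, 0.22581 (working shown to 5 dp, full precision carried).
Each pᵢ log₂ pᵢ term: 0.25×(-2.00000)=-0.50000, 0.28226×(-1.82491)=-0.51510, 0.24194×(-2.04731)=-0.49532, 0.22581×(-2.14684)=-0.48477.
Sum = -1.99518, so H' = 1.995.

1.995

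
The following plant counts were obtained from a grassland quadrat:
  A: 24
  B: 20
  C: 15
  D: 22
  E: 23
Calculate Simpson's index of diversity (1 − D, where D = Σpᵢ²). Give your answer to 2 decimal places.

Total N = 24+20+15+22+23 = 104, so the proportions are 0.2308, 0.1923, 0.1442, 0.2115, 0.2212 (working shown to 4 dp, full precision carried).
D = 0.2308² + 0.1923² + 0.1442² + 0.2115² + 0.2212² = 0.0533 + 0.0370 + 0.0208 + 0.0447 + 0.0489 = 0.2047.
So 1 − D = 0.7953, i.e. 0.80 to 2 decimal places.

0.80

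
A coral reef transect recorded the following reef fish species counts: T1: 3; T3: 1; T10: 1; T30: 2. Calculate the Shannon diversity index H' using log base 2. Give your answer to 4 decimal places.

Total N = 3+1+1+2 = 7, so the proportions are 0.428571, 0.142857, 0.142857, 0.285714 (working shown to 6 dp, full precision carried).
Each pᵢ log₂ pᵢ term: 0.428571×(-1.222392)=-0.523882, 0.142857×(-2.807355)=-0.401051, 0.142857×(-2.807355)=-0.401051, 0.285714×(-1.807355)=-0.516387.
Sum = -1.842371, so H' = 1.8424.

1.8424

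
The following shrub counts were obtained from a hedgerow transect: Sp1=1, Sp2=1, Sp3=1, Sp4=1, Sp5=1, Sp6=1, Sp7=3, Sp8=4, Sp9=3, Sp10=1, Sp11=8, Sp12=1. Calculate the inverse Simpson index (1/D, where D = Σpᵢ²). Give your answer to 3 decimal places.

6.377

Total N = 1+1+1+1+1+1+3+4+3+1+8+1 = 26, so the proportions are 0.0384615, 0.0384615, 0.0384615, 0.0384615, 0.0384615, 0.0384615, 0.1153846, 0.1538462, 0.1153846, 0.0384615, 0.3076923, 0.0384615 (working shown to 7 dp, full precision carried).
D = 0.0384615² + 0.0384615² + 0.0384615² + 0.0384615² + 0.0384615² + 0.0384615² + 0.1153846² + 0.1538462² + 0.1153846² + 0.0384615² + 0.3076923² + 0.0384615² = 0.0014793 + 0.0014793 + 0.0014793 + 0.0014793 + 0.0014793 + 0.0014793 + 0.0133136 + 0.0236686 + 0.0133136 + 0.0014793 + 0.0946746 + 0.0014793 = 0.1568047.
So 1/D = 6.37736, i.e. 6.377 to 3 decimal places.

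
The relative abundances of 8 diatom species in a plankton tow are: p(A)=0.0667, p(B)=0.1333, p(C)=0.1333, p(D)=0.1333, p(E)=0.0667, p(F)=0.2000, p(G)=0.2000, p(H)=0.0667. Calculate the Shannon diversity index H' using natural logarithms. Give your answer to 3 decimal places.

1.991

Each pᵢ ln pᵢ term (working shown to 5 dp, full precision carried): 0.0667×(-2.70755)=-0.18059, 0.1333×(-2.01515)=-0.26862, 0.1333×(-2.01515)=-0.26862, 0.1333×(-2.01515)=-0.26862, 0.0667×(-2.70755)=-0.18059, 0.2×(-1.60944)=-0.32189, 0.2×(-1.60944)=-0.32189, 0.0667×(-2.70755)=-0.18059.
Sum = -1.99142, so H' = 1.991.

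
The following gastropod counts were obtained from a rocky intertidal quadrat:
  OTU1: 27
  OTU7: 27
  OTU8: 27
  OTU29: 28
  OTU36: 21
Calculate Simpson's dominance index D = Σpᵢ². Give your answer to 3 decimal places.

0.202

Total N = 27+27+27+28+21 = 130, so the proportions are 0.20769, 0.20769, 0.20769, 0.21538, 0.16154 (working shown to 5 dp, full precision carried).
D = 0.20769² + 0.20769² + 0.20769² + 0.21538² + 0.16154² = 0.04314 + 0.04314 + 0.04314 + 0.04639 + 0.02609 = 0.20189.
To 3 decimal places, D = 0.202.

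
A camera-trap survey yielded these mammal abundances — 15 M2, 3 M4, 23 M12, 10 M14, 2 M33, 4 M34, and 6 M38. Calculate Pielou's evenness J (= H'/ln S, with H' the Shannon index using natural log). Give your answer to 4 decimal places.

0.8506

Total N = 15+3+23+10+2+4+6 = 63, so the proportions are 0.238095, 0.047619, 0.365079, 0.15873, 0.031746, 0.063492, 0.095238 (working shown to 6 dp, full precision carried).
H' = −Σ pᵢ ln pᵢ = −((-0.341687) + (-0.144977) + (-0.367869) + (-0.292151) + (-0.109523) + (-0.175037) + (-0.223941)) = 1.655185.
With S = 7 species, ln S = 1.945910, so J = 1.655185/1.945910 = 0.850597, i.e. 0.8506 to 4 decimal places.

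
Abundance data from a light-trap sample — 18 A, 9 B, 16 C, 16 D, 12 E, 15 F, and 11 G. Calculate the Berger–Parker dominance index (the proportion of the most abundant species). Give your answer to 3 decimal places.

0.186

Total N = 18+9+16+16+12+15+11 = 97, so the proportions are 0.18557, 0.09278, 0.16495, 0.16495, 0.12371, 0.15464, 0.1134 (working shown to 5 dp, full precision carried).
The largest proportion is 0.18557, i.e. d = 0.186 to 3 decimal places.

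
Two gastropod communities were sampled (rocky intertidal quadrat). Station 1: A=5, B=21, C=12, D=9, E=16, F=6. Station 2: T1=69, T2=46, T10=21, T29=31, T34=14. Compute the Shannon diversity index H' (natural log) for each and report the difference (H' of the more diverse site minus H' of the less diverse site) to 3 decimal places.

Station 1: N=69, proportions 0.07246, 0.30435, 0.17391, 0.13043, 0.23188, 0.08696, giving H' = 1.67341 (working shown to 5 dp, full precision carried).
Station 2: N=181, proportions 0.38122, 0.25414, 0.11602, 0.17127, 0.07735, giving H' = 1.46587.
Difference = |1.67341 − 1.46587| = 0.20754, i.e. 0.208 to 3 decimal places.

0.208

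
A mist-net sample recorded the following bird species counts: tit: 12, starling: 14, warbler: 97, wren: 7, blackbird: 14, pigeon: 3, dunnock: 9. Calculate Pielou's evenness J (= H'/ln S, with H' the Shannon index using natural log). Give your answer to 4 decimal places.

Total N = 12+14+97+7+14+3+9 = 156, so the proportions are 0.076923, 0.089744, 0.621795, 0.044872, 0.089744, 0.019231, 0.057692 (working shown to 6 dp, full precision carried).
H' = −Σ pᵢ ln pᵢ = −((-0.197304) + (-0.216354) + (-0.295443) + (-0.139280) + (-0.216354) + (-0.075985) + (-0.164575)) = 1.305294.
With S = 7 species, ln S = 1.945910, so J = 1.305294/1.945910 = 0.670788, i.e. 0.6708 to 4 decimal places.

0.6708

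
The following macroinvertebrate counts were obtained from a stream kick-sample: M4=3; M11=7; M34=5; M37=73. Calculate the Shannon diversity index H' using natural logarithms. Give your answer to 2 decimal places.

Total N = 3+7+5+73 = 88, so the proportions are 0.0341, 0.0795, 0.0568, 0.8295 (working shown to 4 dp, full precision carried).
Each pᵢ ln pᵢ term: 0.0341×(-3.3787)=-0.1152, 0.0795×(-2.5314)=-0.2014, 0.0568×(-2.8679)=-0.1629, 0.8295×(-0.1869)=-0.1550.
Sum = -0.6345, so H' = 0.63.

0.63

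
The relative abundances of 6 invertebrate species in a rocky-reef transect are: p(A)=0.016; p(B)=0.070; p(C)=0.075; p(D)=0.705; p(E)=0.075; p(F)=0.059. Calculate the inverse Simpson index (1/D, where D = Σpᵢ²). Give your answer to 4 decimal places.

D = 0.016² + 0.07² + 0.075² + 0.705² + 0.075² + 0.059² = 0.0002560 + 0.0049000 + 0.0056250 + 0.4970250 + 0.0056250 + 0.0034810 = 0.5169120 (working shown to 7 dp, full precision carried).
So 1/D = 1.934565, i.e. 1.9346 to 4 decimal places.

1.9346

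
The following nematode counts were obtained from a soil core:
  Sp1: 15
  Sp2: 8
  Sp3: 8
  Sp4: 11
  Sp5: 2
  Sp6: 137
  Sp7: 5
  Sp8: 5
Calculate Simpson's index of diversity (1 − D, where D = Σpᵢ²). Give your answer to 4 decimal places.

Total N = 15+8+8+11+2+137+5+5 = 191, so the proportions are 0.078534, 0.041885, 0.041885, 0.057592, 0.010471, 0.717277, 0.026178, 0.026178 (working shown to 6 dp, full precision carried).
D = 0.078534² + 0.041885² + 0.041885² + 0.057592² + 0.010471² + 0.717277² + 0.026178² + 0.026178² = 0.006168 + 0.001754 + 0.001754 + 0.003317 + 0.000110 + 0.514487 + 0.000685 + 0.000685 = 0.528960.
So 1 − D = 0.471040, i.e. 0.4710 to 4 decimal places.

0.4710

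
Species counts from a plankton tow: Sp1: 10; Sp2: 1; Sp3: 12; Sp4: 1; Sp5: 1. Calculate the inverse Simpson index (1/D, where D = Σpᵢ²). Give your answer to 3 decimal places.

Total N = 10+1+12+1+1 = 25, so the proportions are 0.4, 0.04, 0.48, 0.04, 0.04 (working shown to 6 dp, full precision carried).
D = 0.4² + 0.04² + 0.48² + 0.04² + 0.04² = 0.160000 + 0.001600 + 0.230400 + 0.001600 + 0.001600 = 0.395200.
So 1/D = 2.53036, i.e. 2.530 to 3 decimal places.

2.530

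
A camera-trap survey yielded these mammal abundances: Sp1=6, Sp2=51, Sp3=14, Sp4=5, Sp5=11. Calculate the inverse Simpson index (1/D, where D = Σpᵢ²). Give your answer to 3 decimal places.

2.541

Total N = 6+51+14+5+11 = 87, so the proportions are 0.068966, 0.586207, 0.16092, 0.057471, 0.126437 (working shown to 6 dp, full precision carried).
D = 0.068966² + 0.586207² + 0.16092² + 0.057471² + 0.126437² = 0.004756 + 0.343639 + 0.025895 + 0.003303 + 0.015986 = 0.393579.
So 1/D = 2.54079, i.e. 2.541 to 3 decimal places.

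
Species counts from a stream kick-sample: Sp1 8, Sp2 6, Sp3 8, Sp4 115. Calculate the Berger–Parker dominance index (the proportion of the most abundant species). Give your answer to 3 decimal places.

0.839

Total N = 8+6+8+115 = 137, so the proportions are 0.05839, 0.0438, 0.05839, 0.83942 (working shown to 5 dp, full precision carried).
The largest proportion is 0.83942, i.e. d = 0.839 to 3 decimal places.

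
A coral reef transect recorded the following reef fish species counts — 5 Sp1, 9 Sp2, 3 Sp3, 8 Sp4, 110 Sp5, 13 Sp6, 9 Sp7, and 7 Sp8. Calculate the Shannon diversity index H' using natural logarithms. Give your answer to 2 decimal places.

Total N = 5+9+3+8+110+13+9+7 = 164, so the proportions are 0.0305, 0.0549, 0.0183, 0.0488, 0.6707, 0.0793, 0.0549, 0.0427 (working shown to 4 dp, full precision carried).
Each pᵢ ln pᵢ term: 0.0305×(-3.4904)=-0.1064, 0.0549×(-2.9026)=-0.1593, 0.0183×(-4.0013)=-0.0732, 0.0488×(-3.0204)=-0.1473, 0.6707×(-0.3994)=-0.2679, 0.0793×(-2.5349)=-0.2009, 0.0549×(-2.9026)=-0.1593, 0.0427×(-3.1540)=-0.1346.
Sum = -1.2490, so H' = 1.25.

1.25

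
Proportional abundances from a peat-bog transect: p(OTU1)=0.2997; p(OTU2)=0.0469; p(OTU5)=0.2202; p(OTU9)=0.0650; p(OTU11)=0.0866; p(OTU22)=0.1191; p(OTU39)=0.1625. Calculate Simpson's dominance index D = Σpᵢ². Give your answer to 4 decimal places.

0.1928

D = 0.2997² + 0.0469² + 0.2202² + 0.065² + 0.0866² + 0.1191² + 0.1625² = 0.089820 + 0.002200 + 0.048488 + 0.004225 + 0.007500 + 0.014185 + 0.026406 = 0.192823 (working shown to 6 dp, full precision carried).
To 4 decimal places, D = 0.1928.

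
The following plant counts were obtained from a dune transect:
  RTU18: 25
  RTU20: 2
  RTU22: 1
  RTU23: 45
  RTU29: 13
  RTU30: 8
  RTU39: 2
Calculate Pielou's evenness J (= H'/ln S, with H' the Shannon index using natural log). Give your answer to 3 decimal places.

0.715

Total N = 25+2+1+45+13+8+2 = 96, so the proportions are 0.26042, 0.02083, 0.01042, 0.46875, 0.13542, 0.08333, 0.02083 (working shown to 5 dp, full precision carried).
H' = −Σ pᵢ ln pᵢ = −((-0.35038) + (-0.08065) + (-0.04755) + (-0.35517) + (-0.27075) + (-0.20708) + (-0.08065)) = 1.39222.
With S = 7 species, ln S = 1.94591, so J = 1.39222/1.94591 = 0.71546, i.e. 0.715 to 3 decimal places.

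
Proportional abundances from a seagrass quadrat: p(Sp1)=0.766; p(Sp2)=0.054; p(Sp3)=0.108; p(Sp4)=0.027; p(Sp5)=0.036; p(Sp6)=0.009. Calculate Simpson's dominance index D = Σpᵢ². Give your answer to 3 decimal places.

D = 0.766² + 0.054² + 0.108² + 0.027² + 0.036² + 0.009² = 0.58676 + 0.00292 + 0.01166 + 0.00073 + 0.00130 + 0.00008 = 0.60344 (working shown to 5 dp, full precision carried).
To 3 decimal places, D = 0.603.

0.603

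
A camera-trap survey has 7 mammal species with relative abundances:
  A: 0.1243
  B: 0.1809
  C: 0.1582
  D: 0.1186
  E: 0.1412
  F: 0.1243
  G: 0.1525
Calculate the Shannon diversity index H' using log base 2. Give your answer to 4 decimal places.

2.7922

Each pᵢ log₂ pᵢ term (working shown to 6 dp, full precision carried): 0.1243×(-3.008102)=-0.373907, 0.1809×(-2.466736)=-0.446232, 0.1582×(-2.660178)=-0.420840, 0.1186×(-3.075824)=-0.364793, 0.1412×(-2.824188)=-0.398775, 0.1243×(-3.008102)=-0.373907, 0.1525×(-2.713119)=-0.413751.
Sum = -2.792206, so H' = 2.7922.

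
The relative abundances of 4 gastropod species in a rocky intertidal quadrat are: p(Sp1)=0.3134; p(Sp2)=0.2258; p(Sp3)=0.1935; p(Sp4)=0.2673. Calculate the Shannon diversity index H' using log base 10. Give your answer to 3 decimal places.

Each pᵢ log₁₀ pᵢ term (working shown to 5 dp, full precision carried): 0.3134×(-0.50390)=-0.15792, 0.2258×(-0.64628)=-0.14593, 0.1935×(-0.71332)=-0.13803, 0.2673×(-0.57300)=-0.15316.
Sum = -0.59504, so H' = 0.595.

0.595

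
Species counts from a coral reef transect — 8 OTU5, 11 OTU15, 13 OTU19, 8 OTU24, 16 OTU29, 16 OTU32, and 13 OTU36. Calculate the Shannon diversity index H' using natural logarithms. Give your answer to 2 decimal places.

1.91

Total N = 8+11+13+8+16+16+13 = 85, so the proportions are 0.0941, 0.1294, 0.1529, 0.0941, 0.1882, 0.1882, 0.1529 (working shown to 4 dp, full precision carried).
Each pᵢ ln pᵢ term: 0.0941×(-2.3632)=-0.2224, 0.1294×(-2.0448)=-0.2646, 0.1529×(-1.8777)=-0.2872, 0.0941×(-2.3632)=-0.2224, 0.1882×(-1.6701)=-0.3144, 0.1882×(-1.6701)=-0.3144, 0.1529×(-1.8777)=-0.2872.
Sum = -1.9125, so H' = 1.91.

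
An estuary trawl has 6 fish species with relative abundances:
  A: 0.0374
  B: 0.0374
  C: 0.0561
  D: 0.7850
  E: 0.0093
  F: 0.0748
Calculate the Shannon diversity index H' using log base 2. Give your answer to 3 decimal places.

Each pᵢ log₂ pᵢ term (working shown to 5 dp, full precision carried): 0.0374×(-4.74082)=-0.17731, 0.0374×(-4.74082)=-0.17731, 0.0561×(-4.15586)=-0.23314, 0.785×(-0.34924)=-0.27415, 0.0093×(-6.74855)=-0.06276, 0.0748×(-3.74082)=-0.27981.
Sum = -1.20448, so H' = 1.204.

1.204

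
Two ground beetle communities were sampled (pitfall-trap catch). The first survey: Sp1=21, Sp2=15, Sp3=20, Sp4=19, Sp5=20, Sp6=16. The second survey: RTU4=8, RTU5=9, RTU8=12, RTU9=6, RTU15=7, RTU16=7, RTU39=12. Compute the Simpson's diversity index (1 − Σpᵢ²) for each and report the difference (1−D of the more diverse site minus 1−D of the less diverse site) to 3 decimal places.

The first survey: N=111, proportions 0.18919, 0.13514, 0.18018, 0.17117, 0.18018, 0.14414, giving 1−D = 0.83094 (working shown to 5 dp, full precision carried).
The second survey: N=61, proportions 0.13115, 0.14754, 0.19672, 0.09836, 0.11475, 0.11475, 0.19672, giving 1−D = 0.84762.
Difference = |0.83094 − 0.84762| = 0.01668, i.e. 0.017 to 3 decimal places.

0.017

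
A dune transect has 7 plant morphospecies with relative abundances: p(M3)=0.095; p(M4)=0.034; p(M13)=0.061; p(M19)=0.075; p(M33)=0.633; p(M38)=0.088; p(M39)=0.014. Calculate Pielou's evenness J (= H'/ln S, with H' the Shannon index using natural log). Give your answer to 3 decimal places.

H' = −Σ pᵢ ln pᵢ = −((-0.22362) + (-0.11497) + (-0.17061) + (-0.19427) + (-0.28946) + (-0.21388) + (-0.05976)) = 1.26657 (working shown to 5 dp, full precision carried).
With S = 7 species, ln S = 1.94591, so J = 1.26657/1.94591 = 0.65089, i.e. 0.651 to 3 decimal places.

0.651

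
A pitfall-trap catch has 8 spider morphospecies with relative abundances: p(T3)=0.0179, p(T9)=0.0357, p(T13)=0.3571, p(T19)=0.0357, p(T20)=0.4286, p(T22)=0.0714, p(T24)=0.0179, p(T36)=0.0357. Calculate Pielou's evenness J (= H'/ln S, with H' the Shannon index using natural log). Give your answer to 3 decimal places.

0.683

H' = −Σ pᵢ ln pᵢ = −((-0.07201) + (-0.11897) + (-0.36772) + (-0.11897) + (-0.36312) + (-0.18846) + (-0.07201) + (-0.11897)) = 1.42024 (working shown to 5 dp, full precision carried).
With S = 8 species, ln S = 2.07944, so J = 1.42024/2.07944 = 0.68299, i.e. 0.683 to 3 decimal places.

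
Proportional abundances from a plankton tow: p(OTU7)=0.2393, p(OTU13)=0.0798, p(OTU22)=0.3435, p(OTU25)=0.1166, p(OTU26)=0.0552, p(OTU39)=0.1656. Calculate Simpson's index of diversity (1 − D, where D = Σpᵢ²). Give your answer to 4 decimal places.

0.7743

D = 0.2393² + 0.0798² + 0.3435² + 0.1166² + 0.0552² + 0.1656² = 0.057264 + 0.006368 + 0.117992 + 0.013596 + 0.003047 + 0.027423 = 0.225691 (working shown to 6 dp, full precision carried).
So 1 − D = 0.774309, i.e. 0.7743 to 4 decimal places.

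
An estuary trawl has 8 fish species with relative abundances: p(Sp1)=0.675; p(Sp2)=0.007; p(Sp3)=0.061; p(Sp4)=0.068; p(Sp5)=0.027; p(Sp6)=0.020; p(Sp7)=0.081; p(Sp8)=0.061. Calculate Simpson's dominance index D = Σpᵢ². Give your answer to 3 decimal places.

0.475

D = 0.675² + 0.007² + 0.061² + 0.068² + 0.027² + 0.02² + 0.081² + 0.061² = 0.45563 + 0.00005 + 0.00372 + 0.00462 + 0.00073 + 0.00040 + 0.00656 + 0.00372 = 0.47543 (working shown to 5 dp, full precision carried).
To 3 decimal places, D = 0.475.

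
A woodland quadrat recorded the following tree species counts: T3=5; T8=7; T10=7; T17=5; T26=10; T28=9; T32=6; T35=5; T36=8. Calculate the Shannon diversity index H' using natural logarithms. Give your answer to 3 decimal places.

2.166

Total N = 5+7+7+5+10+9+6+5+8 = 62, so the proportions are 0.08065, 0.1129, 0.1129, 0.08065, 0.16129, 0.14516, 0.09677, 0.08065, 0.12903 (working shown to 5 dp, full precision carried).
Each pᵢ ln pᵢ term: 0.08065×(-2.51770)=-0.20304, 0.1129×(-2.18122)=-0.24627, 0.1129×(-2.18122)=-0.24627, 0.08065×(-2.51770)=-0.20304, 0.16129×(-1.82455)=-0.29428, 0.14516×(-1.92991)=-0.28015, 0.09677×(-2.33537)=-0.22600, 0.08065×(-2.51770)=-0.20304, 0.12903×(-2.04769)=-0.26422.
Sum = -2.16631, so H' = 2.166.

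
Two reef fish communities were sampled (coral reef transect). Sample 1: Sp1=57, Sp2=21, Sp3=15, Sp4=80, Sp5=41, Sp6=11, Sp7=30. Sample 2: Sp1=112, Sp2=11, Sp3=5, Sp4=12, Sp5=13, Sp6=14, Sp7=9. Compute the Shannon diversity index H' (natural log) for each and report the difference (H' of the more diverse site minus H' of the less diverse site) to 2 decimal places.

Sample 1: N=255, proportions 0.223529, 0.082353, 0.058824, 0.313725, 0.160784, 0.043137, 0.117647, giving H' = 1.752083 (working shown to 6 dp, full precision carried).
Sample 2: N=176, proportions 0.636364, 0.0625, 0.028409, 0.068182, 0.073864, 0.079545, 0.051136, giving H' = 1.291047.
Difference = |1.752083 − 1.291047| = 0.461036, i.e. 0.46 to 2 decimal places.

0.46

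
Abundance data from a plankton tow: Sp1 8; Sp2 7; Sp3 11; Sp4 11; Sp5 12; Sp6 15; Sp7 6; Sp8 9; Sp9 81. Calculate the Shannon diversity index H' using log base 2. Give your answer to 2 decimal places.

Total N = 8+7+11+11+12+15+6+9+81 = 160, so the proportions are 0.05, 0.0437, 0.0688, 0.0688, 0.075, 0.0938, 0.0375, 0.0563, 0.5062 (working shown to 4 dp, full precision carried).
Each pᵢ log₂ pᵢ term: 0.05×(-4.3219)=-0.2161, 0.0437×(-4.5146)=-0.1975, 0.0688×(-3.8625)=-0.2655, 0.0688×(-3.8625)=-0.2655, 0.075×(-3.7370)=-0.2803, 0.0938×(-3.4150)=-0.3202, 0.0375×(-4.7370)=-0.1776, 0.0563×(-4.1520)=-0.2336, 0.5062×(-0.9821)=-0.4972.
Sum = -2.4535, so H' = 2.45.

2.45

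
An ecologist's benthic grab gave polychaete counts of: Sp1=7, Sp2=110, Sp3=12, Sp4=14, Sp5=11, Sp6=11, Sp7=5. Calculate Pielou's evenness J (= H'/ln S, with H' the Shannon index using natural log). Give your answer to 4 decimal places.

0.6495

Total N = 7+110+12+14+11+11+5 = 170, so the proportions are 0.041176, 0.647059, 0.070588, 0.082353, 0.064706, 0.064706, 0.029412 (working shown to 6 dp, full precision carried).
H' = −Σ pᵢ ln pᵢ = −((-0.131348) + (-0.281676) + (-0.187122) + (-0.205614) + (-0.177158) + (-0.177158) + (-0.103716)) = 1.263794.
With S = 7 species, ln S = 1.945910, so J = 1.263794/1.945910 = 0.649462, i.e. 0.6495 to 4 decimal places.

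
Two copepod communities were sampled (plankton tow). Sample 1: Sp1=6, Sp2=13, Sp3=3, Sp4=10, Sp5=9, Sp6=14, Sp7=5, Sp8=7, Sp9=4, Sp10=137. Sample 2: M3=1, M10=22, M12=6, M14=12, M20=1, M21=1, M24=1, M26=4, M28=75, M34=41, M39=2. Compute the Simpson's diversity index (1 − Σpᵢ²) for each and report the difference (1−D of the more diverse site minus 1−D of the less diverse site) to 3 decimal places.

Sample 1: N=208, proportions 0.02885, 0.0625, 0.01442, 0.04808, 0.04327, 0.06731, 0.02404, 0.03365, 0.01923, 0.65865, giving 1−D = 0.55043 (working shown to 5 dp, full precision carried).
Sample 2: N=166, proportions 0.00602, 0.13253, 0.03614, 0.07229, 0.00602, 0.00602, 0.00602, 0.0241, 0.45181, 0.24699, 0.01205, giving 1−D = 0.70990.
Difference = |0.55043 − 0.70990| = 0.15947, i.e. 0.159 to 3 decimal places.

0.159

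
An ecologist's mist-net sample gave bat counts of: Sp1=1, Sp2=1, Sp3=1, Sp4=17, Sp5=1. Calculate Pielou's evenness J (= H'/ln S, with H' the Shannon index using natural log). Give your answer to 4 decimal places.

Total N = 1+1+1+17+1 = 21, so the proportions are 0.047619, 0.047619, 0.047619, 0.809524, 0.047619 (working shown to 6 dp, full precision carried).
H' = −Σ pᵢ ln pᵢ = −((-0.144977) + (-0.144977) + (-0.144977) + (-0.171060) + (-0.144977)) = 0.750969.
With S = 5 species, ln S = 1.609438, so J = 0.750969/1.609438 = 0.466603, i.e. 0.4666 to 4 decimal places.

0.4666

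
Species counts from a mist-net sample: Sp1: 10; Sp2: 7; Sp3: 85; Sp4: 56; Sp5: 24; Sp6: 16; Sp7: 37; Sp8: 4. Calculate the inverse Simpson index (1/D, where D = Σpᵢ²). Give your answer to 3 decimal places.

Total N = 10+7+85+56+24+16+37+4 = 239, so the proportions are 0.041841, 0.0292887, 0.3556485, 0.2343096, 0.1004184, 0.0669456, 0.1548117, 0.0167364 (working shown to 7 dp, full precision carried).
D = 0.041841² + 0.0292887² + 0.3556485² + 0.2343096² + 0.1004184² + 0.0669456² + 0.1548117² + 0.0167364² = 0.0017507 + 0.0008578 + 0.1264859 + 0.0549010 + 0.0100839 + 0.0044817 + 0.0239667 + 0.0002801 = 0.2228077.
So 1/D = 4.48817, i.e. 4.488 to 3 decimal places.

4.488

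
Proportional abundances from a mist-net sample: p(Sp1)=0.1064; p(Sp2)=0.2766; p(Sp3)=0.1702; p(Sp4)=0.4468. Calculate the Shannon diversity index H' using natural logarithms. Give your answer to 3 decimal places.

Each pᵢ ln pᵢ term (working shown to 5 dp, full precision carried): 0.1064×(-2.24055)=-0.23839, 0.2766×(-1.28518)=-0.35548, 0.1702×(-1.77078)=-0.30139, 0.4468×(-0.80564)=-0.35996.
Sum = -1.25522, so H' = 1.255.

1.255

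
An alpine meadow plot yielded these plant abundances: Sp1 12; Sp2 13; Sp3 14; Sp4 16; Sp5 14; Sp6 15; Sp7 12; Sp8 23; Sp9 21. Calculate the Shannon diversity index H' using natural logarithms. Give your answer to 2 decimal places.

Total N = 12+13+14+16+14+15+12+23+21 = 140, so the proportions are 0.0857, 0.0929, 0.1, 0.1143, 0.1, 0.1071, 0.0857, 0.1643, 0.15 (working shown to 4 dp, full precision carried).
Each pᵢ ln pᵢ term: 0.0857×(-2.4567)=-0.2106, 0.0929×(-2.3767)=-0.2207, 0.1×(-2.3026)=-0.2303, 0.1143×(-2.1691)=-0.2479, 0.1×(-2.3026)=-0.2303, 0.1071×(-2.2336)=-0.2393, 0.0857×(-2.4567)=-0.2106, 0.1643×(-1.8061)=-0.2967, 0.15×(-1.8971)=-0.2846.
Sum = -2.1709, so H' = 2.17.

2.17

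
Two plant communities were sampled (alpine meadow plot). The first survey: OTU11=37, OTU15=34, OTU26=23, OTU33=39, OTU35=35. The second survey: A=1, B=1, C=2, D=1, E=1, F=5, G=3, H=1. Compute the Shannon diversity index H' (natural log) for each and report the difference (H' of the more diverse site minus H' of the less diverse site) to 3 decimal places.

The first survey: N=168, proportions 0.22024, 0.20238, 0.1369, 0.23214, 0.20833, giving H' = 1.59460 (working shown to 5 dp, full precision carried).
The second survey: N=15, proportions 0.06667, 0.06667, 0.13333, 0.06667, 0.06667, 0.33333, 0.2, 0.06667, giving H' = 1.85943.
Difference = |1.59460 − 1.85943| = 0.26483, i.e. 0.265 to 3 decimal places.

0.265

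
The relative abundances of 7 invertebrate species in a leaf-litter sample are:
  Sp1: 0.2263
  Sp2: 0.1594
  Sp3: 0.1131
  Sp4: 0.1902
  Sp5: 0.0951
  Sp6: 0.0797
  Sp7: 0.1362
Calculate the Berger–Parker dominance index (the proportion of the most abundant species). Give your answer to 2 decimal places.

The largest proportion is 0.2263, i.e. d = 0.23 to 2 decimal places.

0.23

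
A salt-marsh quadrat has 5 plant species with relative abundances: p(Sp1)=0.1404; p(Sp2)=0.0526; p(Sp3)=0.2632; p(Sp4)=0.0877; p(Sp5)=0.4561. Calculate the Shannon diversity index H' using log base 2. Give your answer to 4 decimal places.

Each pᵢ log₂ pᵢ term (working shown to 6 dp, full precision carried): 0.1404×(-2.832385)=-0.397667, 0.0526×(-4.248793)=-0.223487, 0.2632×(-1.925769)=-0.506862, 0.0877×(-3.511279)=-0.307939, 0.4561×(-1.132578)=-0.516569.
Sum = -1.952524, so H' = 1.9525.

1.9525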